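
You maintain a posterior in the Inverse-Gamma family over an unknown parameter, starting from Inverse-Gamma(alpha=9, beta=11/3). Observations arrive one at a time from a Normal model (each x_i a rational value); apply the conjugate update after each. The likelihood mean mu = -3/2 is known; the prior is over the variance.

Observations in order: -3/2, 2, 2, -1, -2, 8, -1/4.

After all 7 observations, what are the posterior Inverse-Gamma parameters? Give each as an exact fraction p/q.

alpha=25/2, beta=5959/96

obs 1: x=-3/2 → posterior Inverse-Gamma(19/2, 11/3)
obs 2: x=2 → posterior Inverse-Gamma(10, 235/24)
obs 3: x=2 → posterior Inverse-Gamma(21/2, 191/12)
obs 4: x=-1 → posterior Inverse-Gamma(11, 385/24)
obs 5: x=-2 → posterior Inverse-Gamma(23/2, 97/6)
obs 6: x=8 → posterior Inverse-Gamma(12, 1471/24)
obs 7: x=-1/4 → posterior Inverse-Gamma(25/2, 5959/96)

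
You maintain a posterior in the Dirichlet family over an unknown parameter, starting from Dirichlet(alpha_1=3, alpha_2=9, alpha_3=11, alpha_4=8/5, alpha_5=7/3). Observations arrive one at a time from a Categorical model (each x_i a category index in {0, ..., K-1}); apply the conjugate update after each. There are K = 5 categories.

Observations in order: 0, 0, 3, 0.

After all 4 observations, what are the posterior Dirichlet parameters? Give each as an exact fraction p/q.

alpha_1=6, alpha_2=9, alpha_3=11, alpha_4=13/5, alpha_5=7/3

obs 1: x=0 → posterior Dirichlet(4, 9, 11, 8/5, 7/3)
obs 2: x=0 → posterior Dirichlet(5, 9, 11, 8/5, 7/3)
obs 3: x=3 → posterior Dirichlet(5, 9, 11, 13/5, 7/3)
obs 4: x=0 → posterior Dirichlet(6, 9, 11, 13/5, 7/3)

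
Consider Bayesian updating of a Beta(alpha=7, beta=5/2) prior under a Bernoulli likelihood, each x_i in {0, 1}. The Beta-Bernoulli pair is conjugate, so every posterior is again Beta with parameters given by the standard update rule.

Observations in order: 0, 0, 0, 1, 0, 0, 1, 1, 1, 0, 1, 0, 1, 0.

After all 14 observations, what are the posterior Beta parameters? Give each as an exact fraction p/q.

obs 1: x=0 → posterior Beta(7, 7/2)
obs 2: x=0 → posterior Beta(7, 9/2)
obs 3: x=0 → posterior Beta(7, 11/2)
obs 4: x=1 → posterior Beta(8, 11/2)
obs 5: x=0 → posterior Beta(8, 13/2)
obs 6: x=0 → posterior Beta(8, 15/2)
obs 7: x=1 → posterior Beta(9, 15/2)
obs 8: x=1 → posterior Beta(10, 15/2)
obs 9: x=1 → posterior Beta(11, 15/2)
obs 10: x=0 → posterior Beta(11, 17/2)
obs 11: x=1 → posterior Beta(12, 17/2)
obs 12: x=0 → posterior Beta(12, 19/2)
obs 13: x=1 → posterior Beta(13, 19/2)
obs 14: x=0 → posterior Beta(13, 21/2)

alpha=13, beta=21/2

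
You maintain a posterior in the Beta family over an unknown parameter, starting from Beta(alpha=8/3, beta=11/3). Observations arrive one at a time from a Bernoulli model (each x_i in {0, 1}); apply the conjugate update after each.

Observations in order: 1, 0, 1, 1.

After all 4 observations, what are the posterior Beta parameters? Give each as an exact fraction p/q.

obs 1: x=1 → posterior Beta(11/3, 11/3)
obs 2: x=0 → posterior Beta(11/3, 14/3)
obs 3: x=1 → posterior Beta(14/3, 14/3)
obs 4: x=1 → posterior Beta(17/3, 14/3)

alpha=17/3, beta=14/3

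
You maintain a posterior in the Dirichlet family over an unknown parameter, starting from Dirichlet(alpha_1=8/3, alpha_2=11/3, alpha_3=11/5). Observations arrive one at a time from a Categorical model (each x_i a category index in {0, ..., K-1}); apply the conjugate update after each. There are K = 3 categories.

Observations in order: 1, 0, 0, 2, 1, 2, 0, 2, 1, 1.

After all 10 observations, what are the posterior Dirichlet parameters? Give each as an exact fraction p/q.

obs 1: x=1 → posterior Dirichlet(8/3, 14/3, 11/5)
obs 2: x=0 → posterior Dirichlet(11/3, 14/3, 11/5)
obs 3: x=0 → posterior Dirichlet(14/3, 14/3, 11/5)
obs 4: x=2 → posterior Dirichlet(14/3, 14/3, 16/5)
obs 5: x=1 → posterior Dirichlet(14/3, 17/3, 16/5)
obs 6: x=2 → posterior Dirichlet(14/3, 17/3, 21/5)
obs 7: x=0 → posterior Dirichlet(17/3, 17/3, 21/5)
obs 8: x=2 → posterior Dirichlet(17/3, 17/3, 26/5)
obs 9: x=1 → posterior Dirichlet(17/3, 20/3, 26/5)
obs 10: x=1 → posterior Dirichlet(17/3, 23/3, 26/5)

alpha_1=17/3, alpha_2=23/3, alpha_3=26/5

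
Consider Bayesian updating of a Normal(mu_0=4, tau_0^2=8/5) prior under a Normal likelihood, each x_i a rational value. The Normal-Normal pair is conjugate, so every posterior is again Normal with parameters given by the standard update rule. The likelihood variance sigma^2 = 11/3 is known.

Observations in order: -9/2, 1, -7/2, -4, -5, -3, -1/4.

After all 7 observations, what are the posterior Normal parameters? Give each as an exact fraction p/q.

mu_0=-242/223, tau_0^2=88/223

obs 1: x=-9/2 → posterior Normal(112/79, 88/79)
obs 2: x=1 → posterior Normal(136/103, 88/103)
obs 3: x=-7/2 → posterior Normal(52/127, 88/127)
obs 4: x=-4 → posterior Normal(-44/151, 88/151)
obs 5: x=-5 → posterior Normal(-164/175, 88/175)
obs 6: x=-3 → posterior Normal(-236/199, 88/199)
obs 7: x=-1/4 → posterior Normal(-242/223, 88/223)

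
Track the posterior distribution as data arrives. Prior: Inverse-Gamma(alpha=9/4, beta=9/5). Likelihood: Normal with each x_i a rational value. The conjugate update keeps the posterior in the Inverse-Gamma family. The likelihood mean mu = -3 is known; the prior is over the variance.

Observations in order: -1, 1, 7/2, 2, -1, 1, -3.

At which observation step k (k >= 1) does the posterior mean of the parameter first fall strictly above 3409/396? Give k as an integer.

obs 1: x=-1 → posterior Inverse-Gamma(11/4, 19/5)
obs 2: x=1 → posterior Inverse-Gamma(13/4, 59/5)
obs 3: x=7/2 → posterior Inverse-Gamma(15/4, 1317/40)
obs 4: x=2 → posterior Inverse-Gamma(17/4, 1817/40)
obs 5: x=-1 → posterior Inverse-Gamma(19/4, 1897/40)
obs 6: x=1 → posterior Inverse-Gamma(21/4, 2217/40)
obs 7: x=-3 → posterior Inverse-Gamma(23/4, 2217/40)

k = 3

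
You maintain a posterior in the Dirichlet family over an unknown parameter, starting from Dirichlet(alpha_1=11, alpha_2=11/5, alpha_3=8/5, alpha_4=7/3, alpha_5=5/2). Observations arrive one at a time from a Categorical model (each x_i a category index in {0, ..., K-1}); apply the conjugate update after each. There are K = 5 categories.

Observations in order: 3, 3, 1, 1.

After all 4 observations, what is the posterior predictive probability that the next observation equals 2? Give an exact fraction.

obs 1: x=3 → posterior Dirichlet(11, 11/5, 8/5, 10/3, 5/2)
obs 2: x=3 → posterior Dirichlet(11, 11/5, 8/5, 13/3, 5/2)
obs 3: x=1 → posterior Dirichlet(11, 16/5, 8/5, 13/3, 5/2)
obs 4: x=1 → posterior Dirichlet(11, 21/5, 8/5, 13/3, 5/2)

48/709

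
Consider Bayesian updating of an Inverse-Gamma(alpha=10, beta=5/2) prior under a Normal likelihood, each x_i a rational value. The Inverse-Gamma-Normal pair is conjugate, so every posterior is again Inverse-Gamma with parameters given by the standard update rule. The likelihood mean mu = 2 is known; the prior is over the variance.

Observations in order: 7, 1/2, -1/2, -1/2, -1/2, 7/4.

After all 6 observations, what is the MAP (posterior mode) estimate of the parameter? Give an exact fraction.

817/448

obs 1: x=7 → posterior Inverse-Gamma(21/2, 15)
obs 2: x=1/2 → posterior Inverse-Gamma(11, 129/8)
obs 3: x=-1/2 → posterior Inverse-Gamma(23/2, 77/4)
obs 4: x=-1/2 → posterior Inverse-Gamma(12, 179/8)
obs 5: x=-1/2 → posterior Inverse-Gamma(25/2, 51/2)
obs 6: x=7/4 → posterior Inverse-Gamma(13, 817/32)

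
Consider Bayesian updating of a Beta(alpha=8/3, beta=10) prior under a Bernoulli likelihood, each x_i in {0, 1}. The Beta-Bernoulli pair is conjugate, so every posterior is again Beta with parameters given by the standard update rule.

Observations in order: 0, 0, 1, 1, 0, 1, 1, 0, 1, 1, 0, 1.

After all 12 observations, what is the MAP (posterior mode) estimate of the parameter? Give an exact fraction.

13/34

obs 1: x=0 → posterior Beta(8/3, 11)
obs 2: x=0 → posterior Beta(8/3, 12)
obs 3: x=1 → posterior Beta(11/3, 12)
obs 4: x=1 → posterior Beta(14/3, 12)
obs 5: x=0 → posterior Beta(14/3, 13)
obs 6: x=1 → posterior Beta(17/3, 13)
obs 7: x=1 → posterior Beta(20/3, 13)
obs 8: x=0 → posterior Beta(20/3, 14)
obs 9: x=1 → posterior Beta(23/3, 14)
obs 10: x=1 → posterior Beta(26/3, 14)
obs 11: x=0 → posterior Beta(26/3, 15)
obs 12: x=1 → posterior Beta(29/3, 15)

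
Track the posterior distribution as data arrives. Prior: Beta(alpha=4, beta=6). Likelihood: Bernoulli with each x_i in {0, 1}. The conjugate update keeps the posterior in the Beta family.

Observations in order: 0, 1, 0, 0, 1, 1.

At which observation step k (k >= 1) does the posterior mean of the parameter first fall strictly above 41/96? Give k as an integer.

obs 1: x=0 → posterior Beta(4, 7)
obs 2: x=1 → posterior Beta(5, 7)
obs 3: x=0 → posterior Beta(5, 8)
obs 4: x=0 → posterior Beta(5, 9)
obs 5: x=1 → posterior Beta(6, 9)
obs 6: x=1 → posterior Beta(7, 9)

k = 6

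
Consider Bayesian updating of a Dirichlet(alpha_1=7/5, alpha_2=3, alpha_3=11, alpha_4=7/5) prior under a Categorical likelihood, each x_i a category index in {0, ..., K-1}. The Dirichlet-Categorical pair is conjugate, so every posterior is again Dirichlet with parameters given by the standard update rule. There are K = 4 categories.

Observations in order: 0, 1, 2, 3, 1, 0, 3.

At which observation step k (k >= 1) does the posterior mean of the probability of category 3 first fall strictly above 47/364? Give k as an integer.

k = 7

obs 1: x=0 → posterior Dirichlet(12/5, 3, 11, 7/5)
obs 2: x=1 → posterior Dirichlet(12/5, 4, 11, 7/5)
obs 3: x=2 → posterior Dirichlet(12/5, 4, 12, 7/5)
obs 4: x=3 → posterior Dirichlet(12/5, 4, 12, 12/5)
obs 5: x=1 → posterior Dirichlet(12/5, 5, 12, 12/5)
obs 6: x=0 → posterior Dirichlet(17/5, 5, 12, 12/5)
obs 7: x=3 → posterior Dirichlet(17/5, 5, 12, 17/5)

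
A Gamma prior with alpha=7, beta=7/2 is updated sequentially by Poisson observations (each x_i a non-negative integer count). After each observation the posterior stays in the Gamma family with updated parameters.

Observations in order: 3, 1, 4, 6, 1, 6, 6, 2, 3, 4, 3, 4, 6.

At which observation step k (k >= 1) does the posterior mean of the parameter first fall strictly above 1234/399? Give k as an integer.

obs 1: x=3 → posterior Gamma(10, 9/2)
obs 2: x=1 → posterior Gamma(11, 11/2)
obs 3: x=4 → posterior Gamma(15, 13/2)
obs 4: x=6 → posterior Gamma(21, 15/2)
obs 5: x=1 → posterior Gamma(22, 17/2)
obs 6: x=6 → posterior Gamma(28, 19/2)
obs 7: x=6 → posterior Gamma(34, 21/2)
obs 8: x=2 → posterior Gamma(36, 23/2)
obs 9: x=3 → posterior Gamma(39, 25/2)
obs 10: x=4 → posterior Gamma(43, 27/2)
obs 11: x=3 → posterior Gamma(46, 29/2)
obs 12: x=4 → posterior Gamma(50, 31/2)
obs 13: x=6 → posterior Gamma(56, 33/2)

k = 7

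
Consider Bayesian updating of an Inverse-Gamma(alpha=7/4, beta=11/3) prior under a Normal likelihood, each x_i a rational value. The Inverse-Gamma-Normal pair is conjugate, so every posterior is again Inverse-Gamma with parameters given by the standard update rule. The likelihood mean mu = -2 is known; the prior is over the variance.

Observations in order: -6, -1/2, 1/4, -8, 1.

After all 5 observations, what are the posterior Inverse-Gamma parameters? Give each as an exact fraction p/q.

alpha=17/4, beta=3631/96

obs 1: x=-6 → posterior Inverse-Gamma(9/4, 35/3)
obs 2: x=-1/2 → posterior Inverse-Gamma(11/4, 307/24)
obs 3: x=1/4 → posterior Inverse-Gamma(13/4, 1471/96)
obs 4: x=-8 → posterior Inverse-Gamma(15/4, 3199/96)
obs 5: x=1 → posterior Inverse-Gamma(17/4, 3631/96)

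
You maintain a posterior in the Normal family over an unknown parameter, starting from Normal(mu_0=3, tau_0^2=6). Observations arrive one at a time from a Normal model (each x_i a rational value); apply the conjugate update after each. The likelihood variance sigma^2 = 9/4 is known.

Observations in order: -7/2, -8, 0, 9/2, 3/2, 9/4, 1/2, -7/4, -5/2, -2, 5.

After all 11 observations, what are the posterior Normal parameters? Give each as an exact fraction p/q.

mu_0=-23/91, tau_0^2=18/91

obs 1: x=-7/2 → posterior Normal(-19/11, 18/11)
obs 2: x=-8 → posterior Normal(-83/19, 18/19)
obs 3: x=0 → posterior Normal(-83/27, 2/3)
obs 4: x=9/2 → posterior Normal(-47/35, 18/35)
obs 5: x=3/2 → posterior Normal(-35/43, 18/43)
obs 6: x=9/4 → posterior Normal(-1/3, 6/17)
obs 7: x=1/2 → posterior Normal(-13/59, 18/59)
obs 8: x=-7/4 → posterior Normal(-27/67, 18/67)
obs 9: x=-5/2 → posterior Normal(-47/75, 6/25)
obs 10: x=-2 → posterior Normal(-63/83, 18/83)
obs 11: x=5 → posterior Normal(-23/91, 18/91)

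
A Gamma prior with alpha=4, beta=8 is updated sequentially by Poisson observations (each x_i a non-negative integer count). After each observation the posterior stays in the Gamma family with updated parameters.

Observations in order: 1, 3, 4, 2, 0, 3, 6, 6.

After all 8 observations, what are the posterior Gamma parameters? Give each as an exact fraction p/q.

obs 1: x=1 → posterior Gamma(5, 9)
obs 2: x=3 → posterior Gamma(8, 10)
obs 3: x=4 → posterior Gamma(12, 11)
obs 4: x=2 → posterior Gamma(14, 12)
obs 5: x=0 → posterior Gamma(14, 13)
obs 6: x=3 → posterior Gamma(17, 14)
obs 7: x=6 → posterior Gamma(23, 15)
obs 8: x=6 → posterior Gamma(29, 16)

alpha=29, beta=16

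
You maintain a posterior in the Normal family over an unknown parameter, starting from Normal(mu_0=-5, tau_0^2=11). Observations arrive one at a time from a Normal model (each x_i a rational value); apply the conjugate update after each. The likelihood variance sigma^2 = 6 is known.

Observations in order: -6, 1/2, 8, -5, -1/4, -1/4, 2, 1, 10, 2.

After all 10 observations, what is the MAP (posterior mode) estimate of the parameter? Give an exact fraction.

obs 1: x=-6 → posterior Normal(-96/17, 66/17)
obs 2: x=1/2 → posterior Normal(-181/56, 33/14)
obs 3: x=8 → posterior Normal(-5/78, 22/13)
obs 4: x=-5 → posterior Normal(-23/20, 33/25)
obs 5: x=-1/4 → posterior Normal(-241/244, 66/61)
obs 6: x=-1/4 → posterior Normal(-7/8, 11/12)
obs 7: x=2 → posterior Normal(-41/83, 66/83)
obs 8: x=1 → posterior Normal(-15/47, 33/47)
obs 9: x=10 → posterior Normal(16/21, 22/35)
obs 10: x=2 → posterior Normal(51/58, 33/58)

51/58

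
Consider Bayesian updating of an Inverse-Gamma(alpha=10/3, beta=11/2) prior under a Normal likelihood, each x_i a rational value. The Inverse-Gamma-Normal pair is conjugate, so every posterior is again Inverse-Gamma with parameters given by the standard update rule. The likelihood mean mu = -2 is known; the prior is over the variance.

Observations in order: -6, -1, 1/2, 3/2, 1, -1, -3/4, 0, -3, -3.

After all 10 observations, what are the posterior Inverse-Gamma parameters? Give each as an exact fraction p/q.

obs 1: x=-6 → posterior Inverse-Gamma(23/6, 27/2)
obs 2: x=-1 → posterior Inverse-Gamma(13/3, 14)
obs 3: x=1/2 → posterior Inverse-Gamma(29/6, 137/8)
obs 4: x=3/2 → posterior Inverse-Gamma(16/3, 93/4)
obs 5: x=1 → posterior Inverse-Gamma(35/6, 111/4)
obs 6: x=-1 → posterior Inverse-Gamma(19/3, 113/4)
obs 7: x=-3/4 → posterior Inverse-Gamma(41/6, 929/32)
obs 8: x=0 → posterior Inverse-Gamma(22/3, 993/32)
obs 9: x=-3 → posterior Inverse-Gamma(47/6, 1009/32)
obs 10: x=-3 → posterior Inverse-Gamma(25/3, 1025/32)

alpha=25/3, beta=1025/32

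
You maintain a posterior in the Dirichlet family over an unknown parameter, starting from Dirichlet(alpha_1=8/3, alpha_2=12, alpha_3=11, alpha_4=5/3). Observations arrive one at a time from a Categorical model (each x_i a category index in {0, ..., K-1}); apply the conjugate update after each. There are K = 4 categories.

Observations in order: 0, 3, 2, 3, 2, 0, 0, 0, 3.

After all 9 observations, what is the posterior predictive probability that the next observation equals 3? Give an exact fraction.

14/109

obs 1: x=0 → posterior Dirichlet(11/3, 12, 11, 5/3)
obs 2: x=3 → posterior Dirichlet(11/3, 12, 11, 8/3)
obs 3: x=2 → posterior Dirichlet(11/3, 12, 12, 8/3)
obs 4: x=3 → posterior Dirichlet(11/3, 12, 12, 11/3)
obs 5: x=2 → posterior Dirichlet(11/3, 12, 13, 11/3)
obs 6: x=0 → posterior Dirichlet(14/3, 12, 13, 11/3)
obs 7: x=0 → posterior Dirichlet(17/3, 12, 13, 11/3)
obs 8: x=0 → posterior Dirichlet(20/3, 12, 13, 11/3)
obs 9: x=3 → posterior Dirichlet(20/3, 12, 13, 14/3)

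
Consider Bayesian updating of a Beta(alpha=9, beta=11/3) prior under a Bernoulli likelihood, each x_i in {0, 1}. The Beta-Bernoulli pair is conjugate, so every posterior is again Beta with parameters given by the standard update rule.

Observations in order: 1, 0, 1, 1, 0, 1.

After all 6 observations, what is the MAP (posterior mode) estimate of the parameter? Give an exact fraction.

18/25

obs 1: x=1 → posterior Beta(10, 11/3)
obs 2: x=0 → posterior Beta(10, 14/3)
obs 3: x=1 → posterior Beta(11, 14/3)
obs 4: x=1 → posterior Beta(12, 14/3)
obs 5: x=0 → posterior Beta(12, 17/3)
obs 6: x=1 → posterior Beta(13, 17/3)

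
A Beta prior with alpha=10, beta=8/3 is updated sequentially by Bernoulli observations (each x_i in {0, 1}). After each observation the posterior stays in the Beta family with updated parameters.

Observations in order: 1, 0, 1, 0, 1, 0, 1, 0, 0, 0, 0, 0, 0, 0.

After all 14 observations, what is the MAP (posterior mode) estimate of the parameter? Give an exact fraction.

obs 1: x=1 → posterior Beta(11, 8/3)
obs 2: x=0 → posterior Beta(11, 11/3)
obs 3: x=1 → posterior Beta(12, 11/3)
obs 4: x=0 → posterior Beta(12, 14/3)
obs 5: x=1 → posterior Beta(13, 14/3)
obs 6: x=0 → posterior Beta(13, 17/3)
obs 7: x=1 → posterior Beta(14, 17/3)
obs 8: x=0 → posterior Beta(14, 20/3)
obs 9: x=0 → posterior Beta(14, 23/3)
obs 10: x=0 → posterior Beta(14, 26/3)
obs 11: x=0 → posterior Beta(14, 29/3)
obs 12: x=0 → posterior Beta(14, 32/3)
obs 13: x=0 → posterior Beta(14, 35/3)
obs 14: x=0 → posterior Beta(14, 38/3)

39/74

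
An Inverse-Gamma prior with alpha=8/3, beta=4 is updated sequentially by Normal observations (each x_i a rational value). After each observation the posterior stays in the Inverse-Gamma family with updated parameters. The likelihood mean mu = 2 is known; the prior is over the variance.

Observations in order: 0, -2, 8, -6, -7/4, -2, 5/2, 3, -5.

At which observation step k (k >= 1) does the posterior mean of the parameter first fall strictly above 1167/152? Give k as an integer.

k = 3

obs 1: x=0 → posterior Inverse-Gamma(19/6, 6)
obs 2: x=-2 → posterior Inverse-Gamma(11/3, 14)
obs 3: x=8 → posterior Inverse-Gamma(25/6, 32)
obs 4: x=-6 → posterior Inverse-Gamma(14/3, 64)
obs 5: x=-7/4 → posterior Inverse-Gamma(31/6, 2273/32)
obs 6: x=-2 → posterior Inverse-Gamma(17/3, 2529/32)
obs 7: x=5/2 → posterior Inverse-Gamma(37/6, 2533/32)
obs 8: x=3 → posterior Inverse-Gamma(20/3, 2549/32)
obs 9: x=-5 → posterior Inverse-Gamma(43/6, 3333/32)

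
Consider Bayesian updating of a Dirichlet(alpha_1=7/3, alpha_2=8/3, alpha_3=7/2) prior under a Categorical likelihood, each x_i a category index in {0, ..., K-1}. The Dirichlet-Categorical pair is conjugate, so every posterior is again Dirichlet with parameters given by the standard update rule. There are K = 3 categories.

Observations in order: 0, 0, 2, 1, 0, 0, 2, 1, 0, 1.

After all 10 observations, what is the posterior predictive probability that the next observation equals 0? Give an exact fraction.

obs 1: x=0 → posterior Dirichlet(10/3, 8/3, 7/2)
obs 2: x=0 → posterior Dirichlet(13/3, 8/3, 7/2)
obs 3: x=2 → posterior Dirichlet(13/3, 8/3, 9/2)
obs 4: x=1 → posterior Dirichlet(13/3, 11/3, 9/2)
obs 5: x=0 → posterior Dirichlet(16/3, 11/3, 9/2)
obs 6: x=0 → posterior Dirichlet(19/3, 11/3, 9/2)
obs 7: x=2 → posterior Dirichlet(19/3, 11/3, 11/2)
obs 8: x=1 → posterior Dirichlet(19/3, 14/3, 11/2)
obs 9: x=0 → posterior Dirichlet(22/3, 14/3, 11/2)
obs 10: x=1 → posterior Dirichlet(22/3, 17/3, 11/2)

44/111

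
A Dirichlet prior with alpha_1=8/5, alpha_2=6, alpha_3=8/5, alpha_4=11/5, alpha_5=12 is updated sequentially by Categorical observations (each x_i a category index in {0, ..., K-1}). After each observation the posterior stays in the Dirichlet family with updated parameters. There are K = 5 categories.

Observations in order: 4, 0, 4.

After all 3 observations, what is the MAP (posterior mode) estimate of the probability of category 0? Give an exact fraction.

obs 1: x=4 → posterior Dirichlet(8/5, 6, 8/5, 11/5, 13)
obs 2: x=0 → posterior Dirichlet(13/5, 6, 8/5, 11/5, 13)
obs 3: x=4 → posterior Dirichlet(13/5, 6, 8/5, 11/5, 14)

8/107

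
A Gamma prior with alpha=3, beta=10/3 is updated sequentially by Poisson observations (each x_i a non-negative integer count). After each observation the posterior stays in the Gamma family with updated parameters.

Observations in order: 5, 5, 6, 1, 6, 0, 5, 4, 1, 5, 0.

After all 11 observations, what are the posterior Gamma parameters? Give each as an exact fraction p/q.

alpha=41, beta=43/3

obs 1: x=5 → posterior Gamma(8, 13/3)
obs 2: x=5 → posterior Gamma(13, 16/3)
obs 3: x=6 → posterior Gamma(19, 19/3)
obs 4: x=1 → posterior Gamma(20, 22/3)
obs 5: x=6 → posterior Gamma(26, 25/3)
obs 6: x=0 → posterior Gamma(26, 28/3)
obs 7: x=5 → posterior Gamma(31, 31/3)
obs 8: x=4 → posterior Gamma(35, 34/3)
obs 9: x=1 → posterior Gamma(36, 37/3)
obs 10: x=5 → posterior Gamma(41, 40/3)
obs 11: x=0 → posterior Gamma(41, 43/3)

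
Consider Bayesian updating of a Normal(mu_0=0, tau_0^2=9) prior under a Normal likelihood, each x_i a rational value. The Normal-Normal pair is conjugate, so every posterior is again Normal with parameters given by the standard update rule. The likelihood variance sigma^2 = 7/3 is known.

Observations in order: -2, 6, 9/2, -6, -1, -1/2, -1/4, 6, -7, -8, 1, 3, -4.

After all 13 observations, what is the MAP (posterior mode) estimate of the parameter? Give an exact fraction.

obs 1: x=-2 → posterior Normal(-27/17, 63/34)
obs 2: x=6 → posterior Normal(108/61, 63/61)
obs 3: x=9/2 → posterior Normal(459/176, 63/88)
obs 4: x=-6 → posterior Normal(27/46, 63/115)
obs 5: x=-1 → posterior Normal(81/284, 63/142)
obs 6: x=-1/2 → posterior Normal(27/169, 63/169)
obs 7: x=-1/4 → posterior Normal(81/784, 9/28)
obs 8: x=6 → posterior Normal(729/892, 63/223)
obs 9: x=-7 → posterior Normal(-27/1000, 63/250)
obs 10: x=-8 → posterior Normal(-891/1108, 63/277)
obs 11: x=1 → posterior Normal(-783/1216, 63/304)
obs 12: x=3 → posterior Normal(-459/1324, 63/331)
obs 13: x=-4 → posterior Normal(-891/1432, 63/358)

-891/1432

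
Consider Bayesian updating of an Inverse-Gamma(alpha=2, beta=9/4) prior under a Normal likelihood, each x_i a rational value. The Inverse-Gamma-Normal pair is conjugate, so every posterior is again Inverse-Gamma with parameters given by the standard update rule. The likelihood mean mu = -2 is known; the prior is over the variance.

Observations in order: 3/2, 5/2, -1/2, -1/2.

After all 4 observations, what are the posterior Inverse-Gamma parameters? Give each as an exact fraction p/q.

obs 1: x=3/2 → posterior Inverse-Gamma(5/2, 67/8)
obs 2: x=5/2 → posterior Inverse-Gamma(3, 37/2)
obs 3: x=-1/2 → posterior Inverse-Gamma(7/2, 157/8)
obs 4: x=-1/2 → posterior Inverse-Gamma(4, 83/4)

alpha=4, beta=83/4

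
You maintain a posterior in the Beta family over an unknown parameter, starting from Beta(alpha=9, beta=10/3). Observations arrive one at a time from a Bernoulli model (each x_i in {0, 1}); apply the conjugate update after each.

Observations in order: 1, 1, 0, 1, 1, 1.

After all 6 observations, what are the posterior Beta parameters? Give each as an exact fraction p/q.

obs 1: x=1 → posterior Beta(10, 10/3)
obs 2: x=1 → posterior Beta(11, 10/3)
obs 3: x=0 → posterior Beta(11, 13/3)
obs 4: x=1 → posterior Beta(12, 13/3)
obs 5: x=1 → posterior Beta(13, 13/3)
obs 6: x=1 → posterior Beta(14, 13/3)

alpha=14, beta=13/3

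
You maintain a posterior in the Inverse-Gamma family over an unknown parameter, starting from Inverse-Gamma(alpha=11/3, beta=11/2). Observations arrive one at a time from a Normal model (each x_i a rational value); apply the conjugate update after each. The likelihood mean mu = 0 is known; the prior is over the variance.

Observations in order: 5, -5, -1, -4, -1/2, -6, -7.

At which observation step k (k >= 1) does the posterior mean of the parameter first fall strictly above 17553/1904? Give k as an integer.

obs 1: x=5 → posterior Inverse-Gamma(25/6, 18)
obs 2: x=-5 → posterior Inverse-Gamma(14/3, 61/2)
obs 3: x=-1 → posterior Inverse-Gamma(31/6, 31)
obs 4: x=-4 → posterior Inverse-Gamma(17/3, 39)
obs 5: x=-1/2 → posterior Inverse-Gamma(37/6, 313/8)
obs 6: x=-6 → posterior Inverse-Gamma(20/3, 457/8)
obs 7: x=-7 → posterior Inverse-Gamma(43/6, 653/8)

k = 6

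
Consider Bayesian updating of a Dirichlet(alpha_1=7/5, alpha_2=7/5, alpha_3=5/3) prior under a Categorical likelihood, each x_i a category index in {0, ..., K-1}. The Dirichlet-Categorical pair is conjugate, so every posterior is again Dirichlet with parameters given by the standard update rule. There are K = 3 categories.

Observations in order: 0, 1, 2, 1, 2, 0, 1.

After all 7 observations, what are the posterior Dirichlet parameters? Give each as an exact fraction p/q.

alpha_1=17/5, alpha_2=22/5, alpha_3=11/3

obs 1: x=0 → posterior Dirichlet(12/5, 7/5, 5/3)
obs 2: x=1 → posterior Dirichlet(12/5, 12/5, 5/3)
obs 3: x=2 → posterior Dirichlet(12/5, 12/5, 8/3)
obs 4: x=1 → posterior Dirichlet(12/5, 17/5, 8/3)
obs 5: x=2 → posterior Dirichlet(12/5, 17/5, 11/3)
obs 6: x=0 → posterior Dirichlet(17/5, 17/5, 11/3)
obs 7: x=1 → posterior Dirichlet(17/5, 22/5, 11/3)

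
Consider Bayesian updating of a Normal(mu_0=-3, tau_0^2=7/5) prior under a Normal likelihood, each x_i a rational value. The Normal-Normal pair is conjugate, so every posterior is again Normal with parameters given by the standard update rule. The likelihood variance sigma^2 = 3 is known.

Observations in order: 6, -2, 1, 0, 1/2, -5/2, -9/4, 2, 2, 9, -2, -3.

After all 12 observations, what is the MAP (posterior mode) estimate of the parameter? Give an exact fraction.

obs 1: x=6 → posterior Normal(-3/22, 21/22)
obs 2: x=-2 → posterior Normal(-17/29, 21/29)
obs 3: x=1 → posterior Normal(-5/18, 7/12)
obs 4: x=0 → posterior Normal(-10/43, 21/43)
obs 5: x=1/2 → posterior Normal(-13/100, 21/50)
obs 6: x=-5/2 → posterior Normal(-8/19, 7/19)
obs 7: x=-9/4 → posterior Normal(-159/256, 21/64)
obs 8: x=2 → posterior Normal(-103/284, 21/71)
obs 9: x=2 → posterior Normal(-47/312, 7/26)
obs 10: x=9 → posterior Normal(41/68, 21/85)
obs 11: x=-2 → posterior Normal(149/368, 21/92)
obs 12: x=-3 → posterior Normal(65/396, 7/33)

65/396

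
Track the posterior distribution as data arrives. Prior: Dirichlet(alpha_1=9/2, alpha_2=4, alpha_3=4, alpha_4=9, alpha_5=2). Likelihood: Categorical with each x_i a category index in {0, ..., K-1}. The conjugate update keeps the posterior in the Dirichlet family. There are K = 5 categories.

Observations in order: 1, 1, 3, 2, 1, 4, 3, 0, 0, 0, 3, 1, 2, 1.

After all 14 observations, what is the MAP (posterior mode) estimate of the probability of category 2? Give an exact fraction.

obs 1: x=1 → posterior Dirichlet(9/2, 5, 4, 9, 2)
obs 2: x=1 → posterior Dirichlet(9/2, 6, 4, 9, 2)
obs 3: x=3 → posterior Dirichlet(9/2, 6, 4, 10, 2)
obs 4: x=2 → posterior Dirichlet(9/2, 6, 5, 10, 2)
obs 5: x=1 → posterior Dirichlet(9/2, 7, 5, 10, 2)
obs 6: x=4 → posterior Dirichlet(9/2, 7, 5, 10, 3)
obs 7: x=3 → posterior Dirichlet(9/2, 7, 5, 11, 3)
obs 8: x=0 → posterior Dirichlet(11/2, 7, 5, 11, 3)
obs 9: x=0 → posterior Dirichlet(13/2, 7, 5, 11, 3)
obs 10: x=0 → posterior Dirichlet(15/2, 7, 5, 11, 3)
obs 11: x=3 → posterior Dirichlet(15/2, 7, 5, 12, 3)
obs 12: x=1 → posterior Dirichlet(15/2, 8, 5, 12, 3)
obs 13: x=2 → posterior Dirichlet(15/2, 8, 6, 12, 3)
obs 14: x=1 → posterior Dirichlet(15/2, 9, 6, 12, 3)

2/13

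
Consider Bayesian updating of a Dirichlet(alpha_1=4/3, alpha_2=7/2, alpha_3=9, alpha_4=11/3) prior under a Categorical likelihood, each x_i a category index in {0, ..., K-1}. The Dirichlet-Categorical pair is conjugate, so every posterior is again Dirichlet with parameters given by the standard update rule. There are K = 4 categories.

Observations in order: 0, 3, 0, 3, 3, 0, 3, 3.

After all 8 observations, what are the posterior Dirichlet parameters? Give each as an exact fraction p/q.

alpha_1=13/3, alpha_2=7/2, alpha_3=9, alpha_4=26/3

obs 1: x=0 → posterior Dirichlet(7/3, 7/2, 9, 11/3)
obs 2: x=3 → posterior Dirichlet(7/3, 7/2, 9, 14/3)
obs 3: x=0 → posterior Dirichlet(10/3, 7/2, 9, 14/3)
obs 4: x=3 → posterior Dirichlet(10/3, 7/2, 9, 17/3)
obs 5: x=3 → posterior Dirichlet(10/3, 7/2, 9, 20/3)
obs 6: x=0 → posterior Dirichlet(13/3, 7/2, 9, 20/3)
obs 7: x=3 → posterior Dirichlet(13/3, 7/2, 9, 23/3)
obs 8: x=3 → posterior Dirichlet(13/3, 7/2, 9, 26/3)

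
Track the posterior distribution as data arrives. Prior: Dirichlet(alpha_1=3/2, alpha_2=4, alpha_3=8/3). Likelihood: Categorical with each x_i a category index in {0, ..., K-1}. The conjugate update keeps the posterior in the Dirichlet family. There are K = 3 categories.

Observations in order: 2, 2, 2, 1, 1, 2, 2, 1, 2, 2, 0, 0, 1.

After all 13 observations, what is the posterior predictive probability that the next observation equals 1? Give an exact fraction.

48/127

obs 1: x=2 → posterior Dirichlet(3/2, 4, 11/3)
obs 2: x=2 → posterior Dirichlet(3/2, 4, 14/3)
obs 3: x=2 → posterior Dirichlet(3/2, 4, 17/3)
obs 4: x=1 → posterior Dirichlet(3/2, 5, 17/3)
obs 5: x=1 → posterior Dirichlet(3/2, 6, 17/3)
obs 6: x=2 → posterior Dirichlet(3/2, 6, 20/3)
obs 7: x=2 → posterior Dirichlet(3/2, 6, 23/3)
obs 8: x=1 → posterior Dirichlet(3/2, 7, 23/3)
obs 9: x=2 → posterior Dirichlet(3/2, 7, 26/3)
obs 10: x=2 → posterior Dirichlet(3/2, 7, 29/3)
obs 11: x=0 → posterior Dirichlet(5/2, 7, 29/3)
obs 12: x=0 → posterior Dirichlet(7/2, 7, 29/3)
obs 13: x=1 → posterior Dirichlet(7/2, 8, 29/3)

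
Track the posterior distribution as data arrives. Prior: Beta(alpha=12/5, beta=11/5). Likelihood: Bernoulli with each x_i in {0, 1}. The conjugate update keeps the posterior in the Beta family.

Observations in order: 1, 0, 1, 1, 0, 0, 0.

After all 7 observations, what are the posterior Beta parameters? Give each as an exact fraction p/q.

obs 1: x=1 → posterior Beta(17/5, 11/5)
obs 2: x=0 → posterior Beta(17/5, 16/5)
obs 3: x=1 → posterior Beta(22/5, 16/5)
obs 4: x=1 → posterior Beta(27/5, 16/5)
obs 5: x=0 → posterior Beta(27/5, 21/5)
obs 6: x=0 → posterior Beta(27/5, 26/5)
obs 7: x=0 → posterior Beta(27/5, 31/5)

alpha=27/5, beta=31/5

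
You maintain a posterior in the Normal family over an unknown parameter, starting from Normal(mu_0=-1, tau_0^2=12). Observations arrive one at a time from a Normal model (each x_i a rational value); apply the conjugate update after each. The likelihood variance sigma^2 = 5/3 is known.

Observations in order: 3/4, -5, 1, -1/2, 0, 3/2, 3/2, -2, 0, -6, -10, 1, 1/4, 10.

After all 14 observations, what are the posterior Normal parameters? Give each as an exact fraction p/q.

obs 1: x=3/4 → posterior Normal(22/41, 60/41)
obs 2: x=-5 → posterior Normal(-158/77, 60/77)
obs 3: x=1 → posterior Normal(-122/113, 60/113)
obs 4: x=-1/2 → posterior Normal(-140/149, 60/149)
obs 5: x=0 → posterior Normal(-28/37, 12/37)
obs 6: x=3/2 → posterior Normal(-86/221, 60/221)
obs 7: x=3/2 → posterior Normal(-32/257, 60/257)
obs 8: x=-2 → posterior Normal(-104/293, 60/293)
obs 9: x=0 → posterior Normal(-104/329, 60/329)
obs 10: x=-6 → posterior Normal(-64/73, 12/73)
obs 11: x=-10 → posterior Normal(-680/401, 60/401)
obs 12: x=1 → posterior Normal(-28/19, 60/437)
obs 13: x=1/4 → posterior Normal(-635/473, 60/473)
obs 14: x=10 → posterior Normal(-275/509, 60/509)

mu_0=-275/509, tau_0^2=60/509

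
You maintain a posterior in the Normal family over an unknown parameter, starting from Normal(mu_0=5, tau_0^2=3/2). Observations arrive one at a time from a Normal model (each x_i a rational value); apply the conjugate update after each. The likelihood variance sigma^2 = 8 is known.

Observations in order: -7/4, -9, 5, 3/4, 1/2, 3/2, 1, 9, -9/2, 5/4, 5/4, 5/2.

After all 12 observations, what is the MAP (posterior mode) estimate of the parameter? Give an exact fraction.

obs 1: x=-7/4 → posterior Normal(299/76, 24/19)
obs 2: x=-9 → posterior Normal(191/88, 12/11)
obs 3: x=5 → posterior Normal(251/100, 24/25)
obs 4: x=3/4 → posterior Normal(65/28, 6/7)
obs 5: x=1/2 → posterior Normal(133/62, 24/31)
obs 6: x=3/2 → posterior Normal(71/34, 12/17)
obs 7: x=1 → posterior Normal(2, 24/37)
obs 8: x=9 → posterior Normal(101/40, 3/5)
obs 9: x=-9/2 → posterior Normal(175/86, 24/43)
obs 10: x=5/4 → posterior Normal(365/184, 12/23)
obs 11: x=5/4 → posterior Normal(95/49, 24/49)
obs 12: x=5/2 → posterior Normal(205/104, 6/13)

205/104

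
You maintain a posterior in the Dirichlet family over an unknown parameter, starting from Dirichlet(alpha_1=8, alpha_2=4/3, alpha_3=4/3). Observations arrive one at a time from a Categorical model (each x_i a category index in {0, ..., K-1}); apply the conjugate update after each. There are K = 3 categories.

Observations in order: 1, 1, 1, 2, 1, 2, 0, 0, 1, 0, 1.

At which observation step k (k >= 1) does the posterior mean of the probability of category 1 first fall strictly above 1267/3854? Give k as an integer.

k = 5

obs 1: x=1 → posterior Dirichlet(8, 7/3, 4/3)
obs 2: x=1 → posterior Dirichlet(8, 10/3, 4/3)
obs 3: x=1 → posterior Dirichlet(8, 13/3, 4/3)
obs 4: x=2 → posterior Dirichlet(8, 13/3, 7/3)
obs 5: x=1 → posterior Dirichlet(8, 16/3, 7/3)
obs 6: x=2 → posterior Dirichlet(8, 16/3, 10/3)
obs 7: x=0 → posterior Dirichlet(9, 16/3, 10/3)
obs 8: x=0 → posterior Dirichlet(10, 16/3, 10/3)
obs 9: x=1 → posterior Dirichlet(10, 19/3, 10/3)
obs 10: x=0 → posterior Dirichlet(11, 19/3, 10/3)
obs 11: x=1 → posterior Dirichlet(11, 22/3, 10/3)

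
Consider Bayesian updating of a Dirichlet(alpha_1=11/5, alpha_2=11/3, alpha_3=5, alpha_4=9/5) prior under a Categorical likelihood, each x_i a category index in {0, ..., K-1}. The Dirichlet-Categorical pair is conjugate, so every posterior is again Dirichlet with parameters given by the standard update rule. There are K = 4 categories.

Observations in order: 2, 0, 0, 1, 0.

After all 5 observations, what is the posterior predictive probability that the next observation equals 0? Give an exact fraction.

78/265

obs 1: x=2 → posterior Dirichlet(11/5, 11/3, 6, 9/5)
obs 2: x=0 → posterior Dirichlet(16/5, 11/3, 6, 9/5)
obs 3: x=0 → posterior Dirichlet(21/5, 11/3, 6, 9/5)
obs 4: x=1 → posterior Dirichlet(21/5, 14/3, 6, 9/5)
obs 5: x=0 → posterior Dirichlet(26/5, 14/3, 6, 9/5)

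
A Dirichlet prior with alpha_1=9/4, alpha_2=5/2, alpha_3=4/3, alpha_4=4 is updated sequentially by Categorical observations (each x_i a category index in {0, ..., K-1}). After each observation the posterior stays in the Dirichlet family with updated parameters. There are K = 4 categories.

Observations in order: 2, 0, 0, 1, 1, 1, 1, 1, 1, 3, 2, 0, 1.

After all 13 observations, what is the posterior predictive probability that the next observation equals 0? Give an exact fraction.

obs 1: x=2 → posterior Dirichlet(9/4, 5/2, 7/3, 4)
obs 2: x=0 → posterior Dirichlet(13/4, 5/2, 7/3, 4)
obs 3: x=0 → posterior Dirichlet(17/4, 5/2, 7/3, 4)
obs 4: x=1 → posterior Dirichlet(17/4, 7/2, 7/3, 4)
obs 5: x=1 → posterior Dirichlet(17/4, 9/2, 7/3, 4)
obs 6: x=1 → posterior Dirichlet(17/4, 11/2, 7/3, 4)
obs 7: x=1 → posterior Dirichlet(17/4, 13/2, 7/3, 4)
obs 8: x=1 → posterior Dirichlet(17/4, 15/2, 7/3, 4)
obs 9: x=1 → posterior Dirichlet(17/4, 17/2, 7/3, 4)
obs 10: x=3 → posterior Dirichlet(17/4, 17/2, 7/3, 5)
obs 11: x=2 → posterior Dirichlet(17/4, 17/2, 10/3, 5)
obs 12: x=0 → posterior Dirichlet(21/4, 17/2, 10/3, 5)
obs 13: x=1 → posterior Dirichlet(21/4, 19/2, 10/3, 5)

63/277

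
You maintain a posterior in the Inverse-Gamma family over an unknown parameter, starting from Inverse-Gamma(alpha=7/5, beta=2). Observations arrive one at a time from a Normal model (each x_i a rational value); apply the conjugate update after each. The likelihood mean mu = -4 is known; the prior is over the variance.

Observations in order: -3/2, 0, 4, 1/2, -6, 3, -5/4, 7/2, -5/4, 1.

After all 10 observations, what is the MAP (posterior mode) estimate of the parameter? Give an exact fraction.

obs 1: x=-3/2 → posterior Inverse-Gamma(19/10, 41/8)
obs 2: x=0 → posterior Inverse-Gamma(12/5, 105/8)
obs 3: x=4 → posterior Inverse-Gamma(29/10, 361/8)
obs 4: x=1/2 → posterior Inverse-Gamma(17/5, 221/4)
obs 5: x=-6 → posterior Inverse-Gamma(39/10, 229/4)
obs 6: x=3 → posterior Inverse-Gamma(22/5, 327/4)
obs 7: x=-5/4 → posterior Inverse-Gamma(49/10, 2737/32)
obs 8: x=7/2 → posterior Inverse-Gamma(27/5, 3637/32)
obs 9: x=-5/4 → posterior Inverse-Gamma(59/10, 1879/16)
obs 10: x=1 → posterior Inverse-Gamma(32/5, 2079/16)

10395/592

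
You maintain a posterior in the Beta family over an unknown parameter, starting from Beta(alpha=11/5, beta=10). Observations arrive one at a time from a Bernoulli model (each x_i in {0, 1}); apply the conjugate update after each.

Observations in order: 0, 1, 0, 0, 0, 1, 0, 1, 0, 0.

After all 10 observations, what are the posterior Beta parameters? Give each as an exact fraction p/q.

obs 1: x=0 → posterior Beta(11/5, 11)
obs 2: x=1 → posterior Beta(16/5, 11)
obs 3: x=0 → posterior Beta(16/5, 12)
obs 4: x=0 → posterior Beta(16/5, 13)
obs 5: x=0 → posterior Beta(16/5, 14)
obs 6: x=1 → posterior Beta(21/5, 14)
obs 7: x=0 → posterior Beta(21/5, 15)
obs 8: x=1 → posterior Beta(26/5, 15)
obs 9: x=0 → posterior Beta(26/5, 16)
obs 10: x=0 → posterior Beta(26/5, 17)

alpha=26/5, beta=17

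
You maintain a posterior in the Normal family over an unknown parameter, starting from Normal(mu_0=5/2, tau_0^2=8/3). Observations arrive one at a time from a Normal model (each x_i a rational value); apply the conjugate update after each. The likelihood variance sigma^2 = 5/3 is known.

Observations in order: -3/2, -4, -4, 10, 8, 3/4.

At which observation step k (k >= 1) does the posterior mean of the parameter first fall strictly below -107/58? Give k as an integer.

obs 1: x=-3/2 → posterior Normal(1/26, 40/39)
obs 2: x=-4 → posterior Normal(-3/2, 40/63)
obs 3: x=-4 → posterior Normal(-127/58, 40/87)
obs 4: x=10 → posterior Normal(33/74, 40/111)
obs 5: x=8 → posterior Normal(161/90, 8/27)
obs 6: x=3/4 → posterior Normal(173/106, 40/159)

k = 3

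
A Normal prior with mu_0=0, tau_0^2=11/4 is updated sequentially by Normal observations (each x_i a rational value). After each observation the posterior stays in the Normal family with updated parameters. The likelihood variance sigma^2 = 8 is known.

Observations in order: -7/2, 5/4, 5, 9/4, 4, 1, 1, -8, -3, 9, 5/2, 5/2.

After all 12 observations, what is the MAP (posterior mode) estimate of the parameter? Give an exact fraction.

77/82

obs 1: x=-7/2 → posterior Normal(-77/86, 88/43)
obs 2: x=5/4 → posterior Normal(-11/24, 44/27)
obs 3: x=5 → posterior Normal(121/260, 88/65)
obs 4: x=9/4 → posterior Normal(55/76, 22/19)
obs 5: x=4 → posterior Normal(33/29, 88/87)
obs 6: x=1 → posterior Normal(55/49, 44/49)
obs 7: x=1 → posterior Normal(121/109, 88/109)
obs 8: x=-8 → posterior Normal(11/40, 11/15)
obs 9: x=-3 → posterior Normal(0, 88/131)
obs 10: x=9 → posterior Normal(99/142, 44/71)
obs 11: x=5/2 → posterior Normal(253/306, 88/153)
obs 12: x=5/2 → posterior Normal(77/82, 22/41)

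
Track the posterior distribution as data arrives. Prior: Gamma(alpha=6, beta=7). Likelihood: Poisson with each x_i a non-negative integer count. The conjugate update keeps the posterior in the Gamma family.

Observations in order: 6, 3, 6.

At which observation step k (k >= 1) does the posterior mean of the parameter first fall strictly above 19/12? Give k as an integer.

k = 2

obs 1: x=6 → posterior Gamma(12, 8)
obs 2: x=3 → posterior Gamma(15, 9)
obs 3: x=6 → posterior Gamma(21, 10)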